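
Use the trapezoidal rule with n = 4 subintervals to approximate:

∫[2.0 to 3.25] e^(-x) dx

f(x) = e^(-x)
a = 2.0, b = 3.25, n = 4
h = (b - a)/n = 0.312500

Trapezoidal rule: (h/2)[f(x₀) + 2f(x₁) + 2f(x₂) + ... + f(xₙ)]

x_0 = 2.0000, f(x_0) = 0.135335, coefficient = 1
x_1 = 2.3125, f(x_1) = 0.099013, coefficient = 2
x_2 = 2.6250, f(x_2) = 0.072440, coefficient = 2
x_3 = 2.9375, f(x_3) = 0.052998, coefficient = 2
x_4 = 3.2500, f(x_4) = 0.038774, coefficient = 1

I ≈ (0.312500/2) × 0.623012 = 0.097346
Exact value: 0.096561
Error: 0.000785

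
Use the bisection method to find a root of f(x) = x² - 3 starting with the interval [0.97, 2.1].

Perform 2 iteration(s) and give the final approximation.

f(x) = x² - 3
Initial interval: [0.97, 2.1]

Iteration 1:
  c_1 = (0.970000 + 2.100000)/2 = 1.535000
  f(c_1) = f(1.535000) = -0.643775
  f(a) × f(c) ≥ 0, new interval: [1.535000, 2.100000]
Iteration 2:
  c_2 = (1.535000 + 2.100000)/2 = 1.817500
  f(c_2) = f(1.817500) = 0.303306
  f(a) × f(c) < 0, new interval: [1.535000, 1.817500]

After 2 iteration(s), the approximation is c_2 = 1.817500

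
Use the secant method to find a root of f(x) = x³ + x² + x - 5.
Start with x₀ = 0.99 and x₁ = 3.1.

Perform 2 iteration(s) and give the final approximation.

f(x) = x³ + x² + x - 5
x₀ = 0.99, x₁ = 3.1

Secant formula: x_{n+1} = x_n - f(x_n)(x_n - x_{n-1})/(f(x_n) - f(x_{n-1}))

Iteration 1:
  f(0.990000) = -2.059601
  f(3.100000) = 37.501000
  x_2 = 3.100000 - 37.501000×(3.100000 - 0.990000)/(37.501000 - (-2.059601))
       = 1.099851
Iteration 2:
  f(3.100000) = 37.501000
  f(1.099851) = -1.360020
  x_3 = 1.099851 - (-1.360020)×(1.099851 - 3.100000)/(-1.360020 - 37.501000)
       = 1.169850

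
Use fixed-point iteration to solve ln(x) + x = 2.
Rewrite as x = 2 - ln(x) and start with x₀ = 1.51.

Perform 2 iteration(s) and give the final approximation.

Equation: ln(x) + x = 2
Fixed-point form: x = 2 - ln(x)
x₀ = 1.51

x_1 = g(1.510000) = 1.587890
x_2 = g(1.587890) = 1.537594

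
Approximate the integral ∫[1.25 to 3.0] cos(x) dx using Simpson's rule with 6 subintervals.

f(x) = cos(x)
a = 1.25, b = 3.0, n = 6
h = (b - a)/n = 0.291667

Simpson's rule: (h/3)[f(x₀) + 4f(x₁) + 2f(x₂) + ... + f(xₙ)]

x_0 = 1.2500, f(x_0) = 0.315322, coefficient = 1
x_1 = 1.5417, f(x_1) = 0.029126, coefficient = 4
x_2 = 1.8333, f(x_2) = -0.259531, coefficient = 2
x_3 = 2.1250, f(x_3) = -0.526266, coefficient = 4
x_4 = 2.4167, f(x_4) = -0.748549, coefficient = 2
x_5 = 2.7083, f(x_5) = -0.907602, coefficient = 4
x_6 = 3.0000, f(x_6) = -0.989992, coefficient = 1

I ≈ (0.291667/3) × -8.309802 = -0.807897
Exact value: -0.807865
Error: 0.000033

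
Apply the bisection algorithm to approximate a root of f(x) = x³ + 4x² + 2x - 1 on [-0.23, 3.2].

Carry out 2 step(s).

f(x) = x³ + 4x² + 2x - 1
Initial interval: [-0.23, 3.2]

Iteration 1:
  c_1 = (-0.230000 + 3.200000)/2 = 1.485000
  f(c_1) = f(1.485000) = 14.065659
  f(a) × f(c) < 0, new interval: [-0.230000, 1.485000]
Iteration 2:
  c_2 = (-0.230000 + 1.485000)/2 = 0.627500
  f(c_2) = f(0.627500) = 2.077107
  f(a) × f(c) < 0, new interval: [-0.230000, 0.627500]

After 2 iteration(s), the approximation is c_2 = 0.627500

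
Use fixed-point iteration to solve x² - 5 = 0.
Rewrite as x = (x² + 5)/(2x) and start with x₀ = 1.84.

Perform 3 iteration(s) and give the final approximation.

Equation: x² - 5 = 0
Fixed-point form: x = (x² + 5)/(2x)
x₀ = 1.84

x_1 = g(1.840000) = 2.278696
x_2 = g(2.278696) = 2.236467
x_3 = g(2.236467) = 2.236068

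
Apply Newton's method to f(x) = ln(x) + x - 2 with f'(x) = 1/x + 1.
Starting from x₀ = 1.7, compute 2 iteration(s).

f(x) = ln(x) + x - 2
f'(x) = 1/x + 1
x₀ = 1.7

Newton-Raphson formula: x_{n+1} = x_n - f(x_n)/f'(x_n)

Iteration 1:
  f(1.700000) = 0.230628
  f'(1.700000) = 1.588235
  x_1 = 1.700000 - 0.230628/1.588235 = 1.554790
Iteration 2:
  f(1.554790) = -0.003870
  f'(1.554790) = 1.643174
  x_2 = 1.554790 - (-0.003870)/1.643174 = 1.557145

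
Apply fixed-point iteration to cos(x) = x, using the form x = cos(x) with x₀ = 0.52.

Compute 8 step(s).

Equation: cos(x) = x
Fixed-point form: x = cos(x)
x₀ = 0.52

x_1 = g(0.520000) = 0.867819
x_2 = g(0.867819) = 0.646492
x_3 = g(0.646492) = 0.798202
x_4 = g(0.798202) = 0.697995
x_5 = g(0.697995) = 0.766132
x_6 = g(0.766132) = 0.720598
x_7 = g(0.720598) = 0.751411
x_8 = g(0.751411) = 0.730726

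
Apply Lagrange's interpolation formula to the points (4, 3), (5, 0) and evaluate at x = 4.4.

Lagrange interpolation formula:
P(x) = Σ yᵢ × Lᵢ(x)
where Lᵢ(x) = Π_{j≠i} (x - xⱼ)/(xᵢ - xⱼ)

L_0(4.4) = (4.4 - 5)/(4 - 5) = 0.600000
L_1(4.4) = (4.4 - 4)/(5 - 4) = 0.400000

P(4.4) = 3×L_0(4.4) + 0×L_1(4.4)
P(4.4) = 1.800000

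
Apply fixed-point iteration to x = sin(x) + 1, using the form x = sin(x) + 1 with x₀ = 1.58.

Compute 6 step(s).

Equation: x = sin(x) + 1
Fixed-point form: x = sin(x) + 1
x₀ = 1.58

x_1 = g(1.580000) = 1.999958
x_2 = g(1.999958) = 1.909315
x_3 = g(1.909315) = 1.943248
x_4 = g(1.943248) = 1.931438
x_5 = g(1.931438) = 1.935671
x_6 = g(1.935671) = 1.934169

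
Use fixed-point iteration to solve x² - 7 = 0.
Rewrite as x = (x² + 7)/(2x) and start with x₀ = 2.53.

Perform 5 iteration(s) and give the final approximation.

Equation: x² - 7 = 0
Fixed-point form: x = (x² + 7)/(2x)
x₀ = 2.53

x_1 = g(2.530000) = 2.648399
x_2 = g(2.648399) = 2.645753
x_3 = g(2.645753) = 2.645751
x_4 = g(2.645751) = 2.645751
x_5 = g(2.645751) = 2.645751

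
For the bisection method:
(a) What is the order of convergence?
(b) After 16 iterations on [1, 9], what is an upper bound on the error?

(a) Bisection has linear (order 1) convergence; the error is halved each step.

(b) Error bound = (b-a)/2^n = (9 - 1)/2^{16}
    = 8/2^{16}

(a) 1 (linear); (b) error ≤ 1.22e-04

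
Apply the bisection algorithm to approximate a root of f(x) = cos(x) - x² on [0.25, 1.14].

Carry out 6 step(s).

f(x) = cos(x) - x²
Initial interval: [0.25, 1.14]

Iteration 1:
  c_1 = (0.250000 + 1.140000)/2 = 0.695000
  f(c_1) = f(0.695000) = 0.285029
  f(a) × f(c) ≥ 0, new interval: [0.695000, 1.140000]
Iteration 2:
  c_2 = (0.695000 + 1.140000)/2 = 0.917500
  f(c_2) = f(0.917500) = -0.233999
  f(a) × f(c) < 0, new interval: [0.695000, 0.917500]
Iteration 3:
  c_3 = (0.695000 + 0.917500)/2 = 0.806250
  f(c_3) = f(0.806250) = 0.042171
  f(a) × f(c) ≥ 0, new interval: [0.806250, 0.917500]
Iteration 4:
  c_4 = (0.806250 + 0.917500)/2 = 0.861875
  f(c_4) = f(0.861875) = -0.091813
  f(a) × f(c) < 0, new interval: [0.806250, 0.861875]
Iteration 5:
  c_5 = (0.806250 + 0.861875)/2 = 0.834062
  f(c_5) = f(0.834062) = -0.023788
  f(a) × f(c) < 0, new interval: [0.806250, 0.834062]
Iteration 6:
  c_6 = (0.806250 + 0.834062)/2 = 0.820156
  f(c_6) = f(0.820156) = 0.009451
  f(a) × f(c) ≥ 0, new interval: [0.820156, 0.834062]

After 6 iteration(s), the approximation is c_6 = 0.820156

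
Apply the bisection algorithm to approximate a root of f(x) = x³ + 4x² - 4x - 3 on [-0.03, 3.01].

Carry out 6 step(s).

f(x) = x³ + 4x² - 4x - 3
Initial interval: [-0.03, 3.01]

Iteration 1:
  c_1 = (-0.030000 + 3.010000)/2 = 1.490000
  f(c_1) = f(1.490000) = 3.228349
  f(a) × f(c) < 0, new interval: [-0.030000, 1.490000]
Iteration 2:
  c_2 = (-0.030000 + 1.490000)/2 = 0.730000
  f(c_2) = f(0.730000) = -3.399383
  f(a) × f(c) ≥ 0, new interval: [0.730000, 1.490000]
Iteration 3:
  c_3 = (0.730000 + 1.490000)/2 = 1.110000
  f(c_3) = f(1.110000) = -1.143969
  f(a) × f(c) ≥ 0, new interval: [1.110000, 1.490000]
Iteration 4:
  c_4 = (1.110000 + 1.490000)/2 = 1.300000
  f(c_4) = f(1.300000) = 0.757000
  f(a) × f(c) < 0, new interval: [1.110000, 1.300000]
Iteration 5:
  c_5 = (1.110000 + 1.300000)/2 = 1.205000
  f(c_5) = f(1.205000) = -0.262210
  f(a) × f(c) ≥ 0, new interval: [1.205000, 1.300000]
Iteration 6:
  c_6 = (1.205000 + 1.300000)/2 = 1.252500
  f(c_6) = f(1.252500) = 0.229892
  f(a) × f(c) < 0, new interval: [1.205000, 1.252500]

After 6 iteration(s), the approximation is c_6 = 1.252500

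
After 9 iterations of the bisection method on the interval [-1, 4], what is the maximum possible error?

Bisection error bound: |error| ≤ (b-a)/2^n
|error| ≤ (4 - (-1))/2^9 = 5/2^9
|error| ≤ 0.0097656250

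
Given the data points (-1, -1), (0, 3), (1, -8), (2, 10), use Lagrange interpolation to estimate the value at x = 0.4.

Lagrange interpolation formula:
P(x) = Σ yᵢ × Lᵢ(x)
where Lᵢ(x) = Π_{j≠i} (x - xⱼ)/(xᵢ - xⱼ)

L_0(0.4) = (0.4 - 0)/(-1 - 0) × (0.4 - 1)/(-1 - 1) × (0.4 - 2)/(-1 - 2) = -0.064000
L_1(0.4) = (0.4 - (-1))/(0 - (-1)) × (0.4 - 1)/(0 - 1) × (0.4 - 2)/(0 - 2) = 0.672000
L_2(0.4) = (0.4 - (-1))/(1 - (-1)) × (0.4 - 0)/(1 - 0) × (0.4 - 2)/(1 - 2) = 0.448000
L_3(0.4) = (0.4 - (-1))/(2 - (-1)) × (0.4 - 0)/(2 - 0) × (0.4 - 1)/(2 - 1) = -0.056000

P(0.4) = (-1)×L_0(0.4) + 3×L_1(0.4) + (-8)×L_2(0.4) + 10×L_3(0.4)
P(0.4) = -2.064000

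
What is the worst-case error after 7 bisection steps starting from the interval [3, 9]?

Bisection error bound: |error| ≤ (b-a)/2^n
|error| ≤ (9 - 3)/2^7 = 6/2^7
|error| ≤ 0.0468750000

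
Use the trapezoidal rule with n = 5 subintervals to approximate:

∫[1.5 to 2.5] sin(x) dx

f(x) = sin(x)
a = 1.5, b = 2.5, n = 5
h = (b - a)/n = 0.200000

Trapezoidal rule: (h/2)[f(x₀) + 2f(x₁) + 2f(x₂) + ... + f(xₙ)]

x_0 = 1.5000, f(x_0) = 0.997495, coefficient = 1
x_1 = 1.7000, f(x_1) = 0.991665, coefficient = 2
x_2 = 1.9000, f(x_2) = 0.946300, coefficient = 2
x_3 = 2.1000, f(x_3) = 0.863209, coefficient = 2
x_4 = 2.3000, f(x_4) = 0.745705, coefficient = 2
x_5 = 2.5000, f(x_5) = 0.598472, coefficient = 1

I ≈ (0.200000/2) × 8.689726 = 0.868973
Exact value: 0.871881
Error: 0.002908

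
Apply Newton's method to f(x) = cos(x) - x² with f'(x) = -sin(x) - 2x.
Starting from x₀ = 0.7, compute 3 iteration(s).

f(x) = cos(x) - x²
f'(x) = -sin(x) - 2x
x₀ = 0.7

Newton-Raphson formula: x_{n+1} = x_n - f(x_n)/f'(x_n)

Iteration 1:
  f(0.700000) = 0.274842
  f'(0.700000) = -2.044218
  x_1 = 0.700000 - 0.274842/(-2.044218) = 0.834449
Iteration 2:
  f(0.834449) = -0.024718
  f'(0.834449) = -2.409823
  x_2 = 0.834449 - (-0.024718)/(-2.409823) = 0.824191
Iteration 3:
  f(0.824191) = -0.000141
  f'(0.824191) = -2.382382
  x_3 = 0.824191 - (-0.000141)/(-2.382382) = 0.824132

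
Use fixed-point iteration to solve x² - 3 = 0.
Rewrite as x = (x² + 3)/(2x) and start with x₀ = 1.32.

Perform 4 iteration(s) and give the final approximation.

Equation: x² - 3 = 0
Fixed-point form: x = (x² + 3)/(2x)
x₀ = 1.32

x_1 = g(1.320000) = 1.796364
x_2 = g(1.796364) = 1.733202
x_3 = g(1.733202) = 1.732051
x_4 = g(1.732051) = 1.732051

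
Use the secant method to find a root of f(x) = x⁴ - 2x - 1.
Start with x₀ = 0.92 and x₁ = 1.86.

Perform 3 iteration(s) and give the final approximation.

f(x) = x⁴ - 2x - 1
x₀ = 0.92, x₁ = 1.86

Secant formula: x_{n+1} = x_n - f(x_n)(x_n - x_{n-1})/(f(x_n) - f(x_{n-1}))

Iteration 1:
  f(0.920000) = -2.123607
  f(1.860000) = 7.248832
  x_2 = 1.860000 - 7.248832×(1.860000 - 0.920000)/(7.248832 - (-2.123607))
       = 1.132985
Iteration 2:
  f(1.860000) = 7.248832
  f(1.132985) = -1.618199
  x_3 = 1.132985 - (-1.618199)×(1.132985 - 1.860000)/(-1.618199 - 7.248832)
       = 1.265663
Iteration 3:
  f(1.132985) = -1.618199
  f(1.265663) = -0.965236
  x_4 = 1.265663 - (-0.965236)×(1.265663 - 1.132985)/(-0.965236 - (-1.618199))
       = 1.461792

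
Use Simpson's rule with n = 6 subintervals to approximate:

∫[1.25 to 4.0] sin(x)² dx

f(x) = sin(x)²
a = 1.25, b = 4.0, n = 6
h = (b - a)/n = 0.458333

Simpson's rule: (h/3)[f(x₀) + 4f(x₁) + 2f(x₂) + ... + f(xₙ)]

x_0 = 1.2500, f(x_0) = 0.900572, coefficient = 1
x_1 = 1.7083, f(x_1) = 0.981203, coefficient = 4
x_2 = 2.1667, f(x_2) = 0.685022, coefficient = 2
x_3 = 2.6250, f(x_3) = 0.243957, coefficient = 4
x_4 = 3.0833, f(x_4) = 0.003390, coefficient = 2
x_5 = 3.5417, f(x_5) = 0.151700, coefficient = 4
x_6 = 4.0000, f(x_6) = 0.572750, coefficient = 1

I ≈ (0.458333/3) × 8.357584 = 1.276853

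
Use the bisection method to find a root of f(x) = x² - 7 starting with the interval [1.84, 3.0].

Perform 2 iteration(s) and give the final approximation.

f(x) = x² - 7
Initial interval: [1.84, 3.0]

Iteration 1:
  c_1 = (1.840000 + 3.000000)/2 = 2.420000
  f(c_1) = f(2.420000) = -1.143600
  f(a) × f(c) ≥ 0, new interval: [2.420000, 3.000000]
Iteration 2:
  c_2 = (2.420000 + 3.000000)/2 = 2.710000
  f(c_2) = f(2.710000) = 0.344100
  f(a) × f(c) < 0, new interval: [2.420000, 2.710000]

After 2 iteration(s), the approximation is c_2 = 2.710000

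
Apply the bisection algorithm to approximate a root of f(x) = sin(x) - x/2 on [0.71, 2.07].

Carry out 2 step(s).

f(x) = sin(x) - x/2
Initial interval: [0.71, 2.07]

Iteration 1:
  c_1 = (0.710000 + 2.070000)/2 = 1.390000
  f(c_1) = f(1.390000) = 0.288701
  f(a) × f(c) ≥ 0, new interval: [1.390000, 2.070000]
Iteration 2:
  c_2 = (1.390000 + 2.070000)/2 = 1.730000
  f(c_2) = f(1.730000) = 0.122354
  f(a) × f(c) ≥ 0, new interval: [1.730000, 2.070000]

After 2 iteration(s), the approximation is c_2 = 1.730000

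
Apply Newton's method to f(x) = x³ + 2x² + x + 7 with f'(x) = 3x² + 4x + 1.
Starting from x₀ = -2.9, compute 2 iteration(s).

f(x) = x³ + 2x² + x + 7
f'(x) = 3x² + 4x + 1
x₀ = -2.9

Newton-Raphson formula: x_{n+1} = x_n - f(x_n)/f'(x_n)

Iteration 1:
  f(-2.900000) = -3.469000
  f'(-2.900000) = 14.630000
  x_1 = -2.900000 - (-3.469000)/14.630000 = -2.662884
Iteration 2:
  f(-2.662884) = -0.363368
  f'(-2.662884) = 11.621323
  x_2 = -2.662884 - (-0.363368)/11.621323 = -2.631617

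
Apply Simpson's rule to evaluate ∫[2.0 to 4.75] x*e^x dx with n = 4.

f(x) = x*e^x
a = 2.0, b = 4.75, n = 4
h = (b - a)/n = 0.687500

Simpson's rule: (h/3)[f(x₀) + 4f(x₁) + 2f(x₂) + ... + f(xₙ)]

x_0 = 2.0000, f(x_0) = 14.778112, coefficient = 1
x_1 = 2.6875, f(x_1) = 39.492524, coefficient = 4
x_2 = 3.3750, f(x_2) = 98.631958, coefficient = 2
x_3 = 4.0625, f(x_3) = 236.110177, coefficient = 4
x_4 = 4.7500, f(x_4) = 549.025352, coefficient = 1

I ≈ (0.687500/3) × 1863.478184 = 427.047084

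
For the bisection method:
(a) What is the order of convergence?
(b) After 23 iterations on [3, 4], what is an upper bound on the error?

(a) Bisection has linear (order 1) convergence; the error is halved each step.

(b) Error bound = (b-a)/2^n = (4 - 3)/2^{23}
    = 1/2^{23}

(a) 1 (linear); (b) error ≤ 1.19e-07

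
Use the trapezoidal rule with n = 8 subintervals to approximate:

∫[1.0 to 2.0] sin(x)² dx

f(x) = sin(x)²
a = 1.0, b = 2.0, n = 8
h = (b - a)/n = 0.125000

Trapezoidal rule: (h/2)[f(x₀) + 2f(x₁) + 2f(x₂) + ... + f(xₙ)]

x_0 = 1.0000, f(x_0) = 0.708073, coefficient = 1
x_1 = 1.1250, f(x_1) = 0.814087, coefficient = 2
x_2 = 1.2500, f(x_2) = 0.900572, coefficient = 2
x_3 = 1.3750, f(x_3) = 0.962151, coefficient = 2
x_4 = 1.5000, f(x_4) = 0.994996, coefficient = 2
x_5 = 1.6250, f(x_5) = 0.997065, coefficient = 2
x_6 = 1.7500, f(x_6) = 0.968228, coefficient = 2
x_7 = 1.8750, f(x_7) = 0.910280, coefficient = 2
x_8 = 2.0000, f(x_8) = 0.826822, coefficient = 1

I ≈ (0.125000/2) × 14.629653 = 0.914353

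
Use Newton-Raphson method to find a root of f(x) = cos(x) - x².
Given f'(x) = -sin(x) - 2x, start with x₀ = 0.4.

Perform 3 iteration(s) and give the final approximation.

f(x) = cos(x) - x²
f'(x) = -sin(x) - 2x
x₀ = 0.4

Newton-Raphson formula: x_{n+1} = x_n - f(x_n)/f'(x_n)

Iteration 1:
  f(0.400000) = 0.761061
  f'(0.400000) = -1.189418
  x_1 = 0.400000 - 0.761061/(-1.189418) = 1.039860
Iteration 2:
  f(1.039860) = -0.574967
  f'(1.039860) = -2.942053
  x_2 = 1.039860 - (-0.574967)/(-2.942053) = 0.844429
Iteration 3:
  f(0.844429) = -0.048902
  f'(0.844429) = -2.436450
  x_3 = 0.844429 - (-0.048902)/(-2.436450) = 0.824358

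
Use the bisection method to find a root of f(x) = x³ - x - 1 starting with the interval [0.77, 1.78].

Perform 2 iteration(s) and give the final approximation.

f(x) = x³ - x - 1
Initial interval: [0.77, 1.78]

Iteration 1:
  c_1 = (0.770000 + 1.780000)/2 = 1.275000
  f(c_1) = f(1.275000) = -0.202328
  f(a) × f(c) ≥ 0, new interval: [1.275000, 1.780000]
Iteration 2:
  c_2 = (1.275000 + 1.780000)/2 = 1.527500
  f(c_2) = f(1.527500) = 1.036549
  f(a) × f(c) < 0, new interval: [1.275000, 1.527500]

After 2 iteration(s), the approximation is c_2 = 1.527500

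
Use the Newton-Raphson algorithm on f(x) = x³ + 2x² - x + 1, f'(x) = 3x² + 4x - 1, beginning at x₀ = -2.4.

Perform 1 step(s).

f(x) = x³ + 2x² - x + 1
f'(x) = 3x² + 4x - 1
x₀ = -2.4

Newton-Raphson formula: x_{n+1} = x_n - f(x_n)/f'(x_n)

Iteration 1:
  f(-2.400000) = 1.096000
  f'(-2.400000) = 6.680000
  x_1 = -2.400000 - 1.096000/6.680000 = -2.564072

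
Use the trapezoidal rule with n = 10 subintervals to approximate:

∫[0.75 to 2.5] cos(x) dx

f(x) = cos(x)
a = 0.75, b = 2.5, n = 10
h = (b - a)/n = 0.175000

Trapezoidal rule: (h/2)[f(x₀) + 2f(x₁) + 2f(x₂) + ... + f(xₙ)]

x_0 = 0.7500, f(x_0) = 0.731689, coefficient = 1
x_1 = 0.9250, f(x_1) = 0.601835, coefficient = 2
x_2 = 1.1000, f(x_2) = 0.453596, coefficient = 2
x_3 = 1.2750, f(x_3) = 0.291502, coefficient = 2
x_4 = 1.4500, f(x_4) = 0.120503, coefficient = 2
x_5 = 1.6250, f(x_5) = -0.054177, coefficient = 2
x_6 = 1.8000, f(x_6) = -0.227202, coefficient = 2
x_7 = 1.9750, f(x_7) = -0.393287, coefficient = 2
x_8 = 2.1500, f(x_8) = -0.547358, coefficient = 2
x_9 = 2.3250, f(x_9) = -0.684709, coefficient = 2
x_10 = 2.5000, f(x_10) = -0.801144, coefficient = 1

I ≈ (0.175000/2) × -0.948049 = -0.082954
Exact value: -0.083167
Error: 0.000212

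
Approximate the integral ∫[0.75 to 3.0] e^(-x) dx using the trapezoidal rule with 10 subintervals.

f(x) = e^(-x)
a = 0.75, b = 3.0, n = 10
h = (b - a)/n = 0.225000

Trapezoidal rule: (h/2)[f(x₀) + 2f(x₁) + 2f(x₂) + ... + f(xₙ)]

x_0 = 0.7500, f(x_0) = 0.472367, coefficient = 1
x_1 = 0.9750, f(x_1) = 0.377192, coefficient = 2
x_2 = 1.2000, f(x_2) = 0.301194, coefficient = 2
x_3 = 1.4250, f(x_3) = 0.240508, coefficient = 2
x_4 = 1.6500, f(x_4) = 0.192050, coefficient = 2
x_5 = 1.8750, f(x_5) = 0.153355, coefficient = 2
x_6 = 2.1000, f(x_6) = 0.122456, coefficient = 2
x_7 = 2.3250, f(x_7) = 0.097783, coefficient = 2
x_8 = 2.5500, f(x_8) = 0.078082, coefficient = 2
x_9 = 2.7750, f(x_9) = 0.062349, coefficient = 2
x_10 = 3.0000, f(x_10) = 0.049787, coefficient = 1

I ≈ (0.225000/2) × 3.772095 = 0.424361
Exact value: 0.422579
Error: 0.001781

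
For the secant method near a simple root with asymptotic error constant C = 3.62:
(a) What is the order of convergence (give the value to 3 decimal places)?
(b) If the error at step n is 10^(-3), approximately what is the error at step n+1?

(a) Secant method has superlinear convergence with order φ = (1+√5)/2 ≈ 1.618.
    This means |e_{n+1}| ≈ C|e_n|^1.618.

(b) With |e_n| = 10^(-3) and C = 3.62:
    |e_{n+1}| ≈ 3.62 × (10^(-3))^1.618 = 3.62 × 10^(-4.85)

(a) ≈ 1.618 (golden ratio); (b) |e_{n+1}| ≈ 5.065e-05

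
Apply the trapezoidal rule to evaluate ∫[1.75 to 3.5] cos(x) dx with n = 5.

f(x) = cos(x)
a = 1.75, b = 3.5, n = 5
h = (b - a)/n = 0.350000

Trapezoidal rule: (h/2)[f(x₀) + 2f(x₁) + 2f(x₂) + ... + f(xₙ)]

x_0 = 1.7500, f(x_0) = -0.178246, coefficient = 1
x_1 = 2.1000, f(x_1) = -0.504846, coefficient = 2
x_2 = 2.4500, f(x_2) = -0.770231, coefficient = 2
x_3 = 2.8000, f(x_3) = -0.942222, coefficient = 2
x_4 = 3.1500, f(x_4) = -0.999965, coefficient = 2
x_5 = 3.5000, f(x_5) = -0.936457, coefficient = 1

I ≈ (0.350000/2) × -7.549231 = -1.321116
Exact value: -1.334769
Error: 0.013654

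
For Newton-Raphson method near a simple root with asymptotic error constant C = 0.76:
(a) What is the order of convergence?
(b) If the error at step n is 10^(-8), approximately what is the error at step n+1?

(a) Newton-Raphson has quadratic (order 2) convergence near simple roots.
    This means |e_{n+1}| ≈ C|e_n|².

(b) With |e_n| = 10^(-8) and C = 0.76:
    |e_{n+1}| ≈ 0.76 × (10^(-8))² = 0.76 × 10^(-16)

(a) 2 (quadratic); (b) |e_{n+1}| ≈ 7.600e-17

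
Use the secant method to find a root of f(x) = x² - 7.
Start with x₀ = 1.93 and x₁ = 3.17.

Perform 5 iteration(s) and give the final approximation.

f(x) = x² - 7
x₀ = 1.93, x₁ = 3.17

Secant formula: x_{n+1} = x_n - f(x_n)(x_n - x_{n-1})/(f(x_n) - f(x_{n-1}))

Iteration 1:
  f(1.930000) = -3.275100
  f(3.170000) = 3.048900
  x_2 = 3.170000 - 3.048900×(3.170000 - 1.930000)/(3.048900 - (-3.275100))
       = 2.572176
Iteration 2:
  f(3.170000) = 3.048900
  f(2.572176) = -0.383908
  x_3 = 2.572176 - (-0.383908)×(2.572176 - 3.170000)/(-0.383908 - 3.048900)
       = 2.639034
Iteration 3:
  f(2.572176) = -0.383908
  f(2.639034) = -0.035499
  x_4 = 2.639034 - (-0.035499)×(2.639034 - 2.572176)/(-0.035499 - (-0.383908))
       = 2.645846
Iteration 4:
  f(2.639034) = -0.035499
  f(2.645846) = 0.000502
  x_5 = 2.645846 - 0.000502×(2.645846 - 2.639034)/(0.000502 - (-0.035499))
       = 2.645751
Iteration 5:
  f(2.645846) = 0.000502
  f(2.645751) = -0.000001
  x_6 = 2.645751 - (-0.000001)×(2.645751 - 2.645846)/(-0.000001 - 0.000502)
       = 2.645751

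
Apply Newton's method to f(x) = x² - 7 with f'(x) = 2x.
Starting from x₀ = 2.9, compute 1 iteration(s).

f(x) = x² - 7
f'(x) = 2x
x₀ = 2.9

Newton-Raphson formula: x_{n+1} = x_n - f(x_n)/f'(x_n)

Iteration 1:
  f(2.900000) = 1.410000
  f'(2.900000) = 5.800000
  x_1 = 2.900000 - 1.410000/5.800000 = 2.656897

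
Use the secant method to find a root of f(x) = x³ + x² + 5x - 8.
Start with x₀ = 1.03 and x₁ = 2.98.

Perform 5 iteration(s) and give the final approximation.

f(x) = x³ + x² + 5x - 8
x₀ = 1.03, x₁ = 2.98

Secant formula: x_{n+1} = x_n - f(x_n)(x_n - x_{n-1})/(f(x_n) - f(x_{n-1}))

Iteration 1:
  f(1.030000) = -0.696373
  f(2.980000) = 42.243992
  x_2 = 2.980000 - 42.243992×(2.980000 - 1.030000)/(42.243992 - (-0.696373))
       = 1.061624
Iteration 2:
  f(2.980000) = 42.243992
  f(1.061624) = -0.368340
  x_3 = 1.061624 - (-0.368340)×(1.061624 - 2.980000)/(-0.368340 - 42.243992)
       = 1.078206
Iteration 3:
  f(1.061624) = -0.368340
  f(1.078206) = -0.192997
  x_4 = 1.078206 - (-0.192997)×(1.078206 - 1.061624)/(-0.192997 - (-0.368340))
       = 1.096458
Iteration 4:
  f(1.078206) = -0.192997
  f(1.096458) = 0.002693
  x_5 = 1.096458 - 0.002693×(1.096458 - 1.078206)/(0.002693 - (-0.192997))
       = 1.096207
Iteration 5:
  f(1.096458) = 0.002693
  f(1.096207) = -0.000019
  x_6 = 1.096207 - (-0.000019)×(1.096207 - 1.096458)/(-0.000019 - 0.002693)
       = 1.096209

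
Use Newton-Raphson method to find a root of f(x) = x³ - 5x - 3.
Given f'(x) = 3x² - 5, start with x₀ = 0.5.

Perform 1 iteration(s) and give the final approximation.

f(x) = x³ - 5x - 3
f'(x) = 3x² - 5
x₀ = 0.5

Newton-Raphson formula: x_{n+1} = x_n - f(x_n)/f'(x_n)

Iteration 1:
  f(0.500000) = -5.375000
  f'(0.500000) = -4.250000
  x_1 = 0.500000 - (-5.375000)/(-4.250000) = -0.764706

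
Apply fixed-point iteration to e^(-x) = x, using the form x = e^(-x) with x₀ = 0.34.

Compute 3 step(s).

Equation: e^(-x) = x
Fixed-point form: x = e^(-x)
x₀ = 0.34

x_1 = g(0.340000) = 0.711770
x_2 = g(0.711770) = 0.490775
x_3 = g(0.490775) = 0.612152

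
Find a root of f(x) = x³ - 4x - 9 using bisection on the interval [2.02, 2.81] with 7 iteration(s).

f(x) = x³ - 4x - 9
Initial interval: [2.02, 2.81]

Iteration 1:
  c_1 = (2.020000 + 2.810000)/2 = 2.415000
  f(c_1) = f(2.415000) = -4.575177
  f(a) × f(c) ≥ 0, new interval: [2.415000, 2.810000]
Iteration 2:
  c_2 = (2.415000 + 2.810000)/2 = 2.612500
  f(c_2) = f(2.612500) = -1.619279
  f(a) × f(c) ≥ 0, new interval: [2.612500, 2.810000]
Iteration 3:
  c_3 = (2.612500 + 2.810000)/2 = 2.711250
  f(c_3) = f(2.711250) = 0.085064
  f(a) × f(c) < 0, new interval: [2.612500, 2.711250]
Iteration 4:
  c_4 = (2.612500 + 2.711250)/2 = 2.661875
  f(c_4) = f(2.661875) = -0.786576
  f(a) × f(c) ≥ 0, new interval: [2.661875, 2.711250]
Iteration 5:
  c_5 = (2.661875 + 2.711250)/2 = 2.686562
  f(c_5) = f(2.686562) = -0.355668
  f(a) × f(c) ≥ 0, new interval: [2.686562, 2.711250]
Iteration 6:
  c_6 = (2.686562 + 2.711250)/2 = 2.698906
  f(c_6) = f(2.698906) = -0.136536
  f(a) × f(c) ≥ 0, new interval: [2.698906, 2.711250]
Iteration 7:
  c_7 = (2.698906 + 2.711250)/2 = 2.705078
  f(c_7) = f(2.705078) = -0.026045
  f(a) × f(c) ≥ 0, new interval: [2.705078, 2.711250]

After 7 iteration(s), the approximation is c_7 = 2.705078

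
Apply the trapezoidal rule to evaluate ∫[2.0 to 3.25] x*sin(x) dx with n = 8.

f(x) = x*sin(x)
a = 2.0, b = 3.25, n = 8
h = (b - a)/n = 0.156250

Trapezoidal rule: (h/2)[f(x₀) + 2f(x₁) + 2f(x₂) + ... + f(xₙ)]

x_0 = 2.0000, f(x_0) = 1.818595, coefficient = 1
x_1 = 2.1562, f(x_1) = 1.797151, coefficient = 2
x_2 = 2.3125, f(x_2) = 1.705050, coefficient = 2
x_3 = 2.4688, f(x_3) = 1.538554, coefficient = 2
x_4 = 2.6250, f(x_4) = 1.296541, coefficient = 2
x_5 = 2.7812, f(x_5) = 0.980655, coefficient = 2
x_6 = 2.9375, f(x_6) = 0.595369, coefficient = 2
x_7 = 3.0938, f(x_7) = 0.147957, coefficient = 2
x_8 = 3.2500, f(x_8) = -0.351634, coefficient = 1

I ≈ (0.156250/2) × 17.589511 = 1.374181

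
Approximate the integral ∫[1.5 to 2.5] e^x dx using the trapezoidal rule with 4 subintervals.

f(x) = e^x
a = 1.5, b = 2.5, n = 4
h = (b - a)/n = 0.250000

Trapezoidal rule: (h/2)[f(x₀) + 2f(x₁) + 2f(x₂) + ... + f(xₙ)]

x_0 = 1.5000, f(x_0) = 4.481689, coefficient = 1
x_1 = 1.7500, f(x_1) = 5.754603, coefficient = 2
x_2 = 2.0000, f(x_2) = 7.389056, coefficient = 2
x_3 = 2.2500, f(x_3) = 9.487736, coefficient = 2
x_4 = 2.5000, f(x_4) = 12.182494, coefficient = 1

I ≈ (0.250000/2) × 61.926972 = 7.740872
Exact value: 7.700805
Error: 0.040067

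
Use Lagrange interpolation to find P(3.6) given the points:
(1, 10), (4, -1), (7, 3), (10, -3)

Lagrange interpolation formula:
P(x) = Σ yᵢ × Lᵢ(x)
where Lᵢ(x) = Π_{j≠i} (x - xⱼ)/(xᵢ - xⱼ)

L_0(3.6) = (3.6 - 4)/(1 - 4) × (3.6 - 7)/(1 - 7) × (3.6 - 10)/(1 - 10) = 0.053728
L_1(3.6) = (3.6 - 1)/(4 - 1) × (3.6 - 7)/(4 - 7) × (3.6 - 10)/(4 - 10) = 1.047704
L_2(3.6) = (3.6 - 1)/(7 - 1) × (3.6 - 4)/(7 - 4) × (3.6 - 10)/(7 - 10) = -0.123259
L_3(3.6) = (3.6 - 1)/(10 - 1) × (3.6 - 4)/(10 - 4) × (3.6 - 7)/(10 - 7) = 0.021827

P(3.6) = 10×L_0(3.6) + (-1)×L_1(3.6) + 3×L_2(3.6) + (-3)×L_3(3.6)
P(3.6) = -0.945679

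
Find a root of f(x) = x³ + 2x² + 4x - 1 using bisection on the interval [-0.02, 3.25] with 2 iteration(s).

f(x) = x³ + 2x² + 4x - 1
Initial interval: [-0.02, 3.25]

Iteration 1:
  c_1 = (-0.020000 + 3.250000)/2 = 1.615000
  f(c_1) = f(1.615000) = 14.888733
  f(a) × f(c) < 0, new interval: [-0.020000, 1.615000]
Iteration 2:
  c_2 = (-0.020000 + 1.615000)/2 = 0.797500
  f(c_2) = f(0.797500) = 3.969227
  f(a) × f(c) < 0, new interval: [-0.020000, 0.797500]

After 2 iteration(s), the approximation is c_2 = 0.797500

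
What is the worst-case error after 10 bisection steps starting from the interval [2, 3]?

Bisection error bound: |error| ≤ (b-a)/2^n
|error| ≤ (3 - 2)/2^10 = 1/2^10
|error| ≤ 0.0009765625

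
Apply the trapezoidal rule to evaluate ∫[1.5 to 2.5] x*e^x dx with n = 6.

f(x) = x*e^x
a = 1.5, b = 2.5, n = 6
h = (b - a)/n = 0.166667

Trapezoidal rule: (h/2)[f(x₀) + 2f(x₁) + 2f(x₂) + ... + f(xₙ)]

x_0 = 1.5000, f(x_0) = 6.722534, coefficient = 1
x_1 = 1.6667, f(x_1) = 8.824150, coefficient = 2
x_2 = 1.8333, f(x_2) = 11.466952, coefficient = 2
x_3 = 2.0000, f(x_3) = 14.778112, coefficient = 2
x_4 = 2.1667, f(x_4) = 18.913133, coefficient = 2
x_5 = 2.3333, f(x_5) = 24.061937, coefficient = 2
x_6 = 2.5000, f(x_6) = 30.456235, coefficient = 1

I ≈ (0.166667/2) × 193.267336 = 16.105611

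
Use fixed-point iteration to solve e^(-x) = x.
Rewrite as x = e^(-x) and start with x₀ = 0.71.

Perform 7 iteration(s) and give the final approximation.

Equation: e^(-x) = x
Fixed-point form: x = e^(-x)
x₀ = 0.71

x_1 = g(0.710000) = 0.491644
x_2 = g(0.491644) = 0.611620
x_3 = g(0.611620) = 0.542471
x_4 = g(0.542471) = 0.581310
x_5 = g(0.581310) = 0.559165
x_6 = g(0.559165) = 0.571686
x_7 = g(0.571686) = 0.564573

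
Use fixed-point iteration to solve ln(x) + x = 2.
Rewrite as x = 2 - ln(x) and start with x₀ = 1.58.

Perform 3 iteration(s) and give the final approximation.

Equation: ln(x) + x = 2
Fixed-point form: x = 2 - ln(x)
x₀ = 1.58

x_1 = g(1.580000) = 1.542575
x_2 = g(1.542575) = 1.566547
x_3 = g(1.566547) = 1.551126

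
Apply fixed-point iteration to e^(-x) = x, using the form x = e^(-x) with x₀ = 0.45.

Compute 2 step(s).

Equation: e^(-x) = x
Fixed-point form: x = e^(-x)
x₀ = 0.45

x_1 = g(0.450000) = 0.637628
x_2 = g(0.637628) = 0.528545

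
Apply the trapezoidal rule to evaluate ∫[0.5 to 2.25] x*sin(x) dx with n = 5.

f(x) = x*sin(x)
a = 0.5, b = 2.25, n = 5
h = (b - a)/n = 0.350000

Trapezoidal rule: (h/2)[f(x₀) + 2f(x₁) + 2f(x₂) + ... + f(xₙ)]

x_0 = 0.5000, f(x_0) = 0.239713, coefficient = 1
x_1 = 0.8500, f(x_1) = 0.638588, coefficient = 2
x_2 = 1.2000, f(x_2) = 1.118447, coefficient = 2
x_3 = 1.5500, f(x_3) = 1.549665, coefficient = 2
x_4 = 1.9000, f(x_4) = 1.797970, coefficient = 2
x_5 = 2.2500, f(x_5) = 1.750665, coefficient = 1

I ≈ (0.350000/2) × 12.199718 = 2.134951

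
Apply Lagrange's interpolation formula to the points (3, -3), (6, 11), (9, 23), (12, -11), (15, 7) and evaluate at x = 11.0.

Lagrange interpolation formula:
P(x) = Σ yᵢ × Lᵢ(x)
where Lᵢ(x) = Π_{j≠i} (x - xⱼ)/(xᵢ - xⱼ)

L_0(11.0) = (11.0 - 6)/(3 - 6) × (11.0 - 9)/(3 - 9) × (11.0 - 12)/(3 - 12) × (11.0 - 15)/(3 - 15) = 0.020576
L_1(11.0) = (11.0 - 3)/(6 - 3) × (11.0 - 9)/(6 - 9) × (11.0 - 12)/(6 - 12) × (11.0 - 15)/(6 - 15) = -0.131687
L_2(11.0) = (11.0 - 3)/(9 - 3) × (11.0 - 6)/(9 - 6) × (11.0 - 12)/(9 - 12) × (11.0 - 15)/(9 - 15) = 0.493827
L_3(11.0) = (11.0 - 3)/(12 - 3) × (11.0 - 6)/(12 - 6) × (11.0 - 9)/(12 - 9) × (11.0 - 15)/(12 - 15) = 0.658436
L_4(11.0) = (11.0 - 3)/(15 - 3) × (11.0 - 6)/(15 - 6) × (11.0 - 9)/(15 - 9) × (11.0 - 12)/(15 - 12) = -0.041152

P(11.0) = (-3)×L_0(11.0) + 11×L_1(11.0) + 23×L_2(11.0) + (-11)×L_3(11.0) + 7×L_4(11.0)
P(11.0) = 2.316872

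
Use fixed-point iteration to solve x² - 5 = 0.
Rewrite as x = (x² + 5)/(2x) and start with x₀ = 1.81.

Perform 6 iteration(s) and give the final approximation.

Equation: x² - 5 = 0
Fixed-point form: x = (x² + 5)/(2x)
x₀ = 1.81

x_1 = g(1.810000) = 2.286215
x_2 = g(2.286215) = 2.236618
x_3 = g(2.236618) = 2.236068
x_4 = g(2.236068) = 2.236068
x_5 = g(2.236068) = 2.236068
x_6 = g(2.236068) = 2.236068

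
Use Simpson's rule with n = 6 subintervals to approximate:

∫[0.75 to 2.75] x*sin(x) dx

f(x) = x*sin(x)
a = 0.75, b = 2.75, n = 6
h = (b - a)/n = 0.333333

Simpson's rule: (h/3)[f(x₀) + 4f(x₁) + 2f(x₂) + ... + f(xₙ)]

x_0 = 0.7500, f(x_0) = 0.511229, coefficient = 1
x_1 = 1.0833, f(x_1) = 0.957151, coefficient = 4
x_2 = 1.4167, f(x_2) = 1.399873, coefficient = 2
x_3 = 1.7500, f(x_3) = 1.721975, coefficient = 4
x_4 = 2.0833, f(x_4) = 1.815632, coefficient = 2
x_5 = 2.4167, f(x_5) = 1.602443, coefficient = 4
x_6 = 2.7500, f(x_6) = 1.049568, coefficient = 1

I ≈ (0.333333/3) × 25.118085 = 2.790898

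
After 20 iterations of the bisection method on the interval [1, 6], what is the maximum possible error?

Bisection error bound: |error| ≤ (b-a)/2^n
|error| ≤ (6 - 1)/2^20 = 5/2^20
|error| ≤ 0.0000047684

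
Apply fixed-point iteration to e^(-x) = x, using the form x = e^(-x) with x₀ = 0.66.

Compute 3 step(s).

Equation: e^(-x) = x
Fixed-point form: x = e^(-x)
x₀ = 0.66

x_1 = g(0.660000) = 0.516851
x_2 = g(0.516851) = 0.596395
x_3 = g(0.596395) = 0.550793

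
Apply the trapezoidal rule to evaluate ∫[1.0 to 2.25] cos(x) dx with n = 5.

f(x) = cos(x)
a = 1.0, b = 2.25, n = 5
h = (b - a)/n = 0.250000

Trapezoidal rule: (h/2)[f(x₀) + 2f(x₁) + 2f(x₂) + ... + f(xₙ)]

x_0 = 1.0000, f(x_0) = 0.540302, coefficient = 1
x_1 = 1.2500, f(x_1) = 0.315322, coefficient = 2
x_2 = 1.5000, f(x_2) = 0.070737, coefficient = 2
x_3 = 1.7500, f(x_3) = -0.178246, coefficient = 2
x_4 = 2.0000, f(x_4) = -0.416147, coefficient = 2
x_5 = 2.2500, f(x_5) = -0.628174, coefficient = 1

I ≈ (0.250000/2) × -0.504538 = -0.063067
Exact value: -0.063398
Error: 0.000331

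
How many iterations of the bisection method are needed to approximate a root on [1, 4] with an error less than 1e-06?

We need (b-a)/2^n ≤ 1e-06
(4 - 1)/2^n ≤ 1e-06
3/2^n ≤ 1e-06
2^n ≥ 3000000
n ≥ log₂(3000000) = 21.52
n ≥ 22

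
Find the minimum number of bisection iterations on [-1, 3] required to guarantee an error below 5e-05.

We need (b-a)/2^n ≤ 5e-05
(3 - (-1))/2^n ≤ 5e-05
4/2^n ≤ 5e-05
2^n ≥ 80000
n ≥ log₂(80000) = 16.29
n ≥ 17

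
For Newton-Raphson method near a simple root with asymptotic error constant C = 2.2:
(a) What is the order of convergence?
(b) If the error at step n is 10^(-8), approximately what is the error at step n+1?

(a) Newton-Raphson has quadratic (order 2) convergence near simple roots.
    This means |e_{n+1}| ≈ C|e_n|².

(b) With |e_n| = 10^(-8) and C = 2.2:
    |e_{n+1}| ≈ 2.2 × (10^(-8))² = 2.2 × 10^(-16)

(a) 2 (quadratic); (b) |e_{n+1}| ≈ 2.200e-16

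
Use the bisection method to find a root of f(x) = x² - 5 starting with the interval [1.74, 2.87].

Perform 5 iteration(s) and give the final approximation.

f(x) = x² - 5
Initial interval: [1.74, 2.87]

Iteration 1:
  c_1 = (1.740000 + 2.870000)/2 = 2.305000
  f(c_1) = f(2.305000) = 0.313025
  f(a) × f(c) < 0, new interval: [1.740000, 2.305000]
Iteration 2:
  c_2 = (1.740000 + 2.305000)/2 = 2.022500
  f(c_2) = f(2.022500) = -0.909494
  f(a) × f(c) ≥ 0, new interval: [2.022500, 2.305000]
Iteration 3:
  c_3 = (2.022500 + 2.305000)/2 = 2.163750
  f(c_3) = f(2.163750) = -0.318186
  f(a) × f(c) ≥ 0, new interval: [2.163750, 2.305000]
Iteration 4:
  c_4 = (2.163750 + 2.305000)/2 = 2.234375
  f(c_4) = f(2.234375) = -0.007568
  f(a) × f(c) ≥ 0, new interval: [2.234375, 2.305000]
Iteration 5:
  c_5 = (2.234375 + 2.305000)/2 = 2.269687
  f(c_5) = f(2.269687) = 0.151481
  f(a) × f(c) < 0, new interval: [2.234375, 2.269687]

After 5 iteration(s), the approximation is c_5 = 2.269687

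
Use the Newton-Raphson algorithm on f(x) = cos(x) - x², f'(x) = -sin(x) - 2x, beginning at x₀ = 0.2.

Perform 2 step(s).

f(x) = cos(x) - x²
f'(x) = -sin(x) - 2x
x₀ = 0.2

Newton-Raphson formula: x_{n+1} = x_n - f(x_n)/f'(x_n)

Iteration 1:
  f(0.200000) = 0.940067
  f'(0.200000) = -0.598669
  x_1 = 0.200000 - 0.940067/(-0.598669) = 1.770260
Iteration 2:
  f(1.770260) = -3.331965
  f'(1.770260) = -4.520693
  x_2 = 1.770260 - (-3.331965)/(-4.520693) = 1.033213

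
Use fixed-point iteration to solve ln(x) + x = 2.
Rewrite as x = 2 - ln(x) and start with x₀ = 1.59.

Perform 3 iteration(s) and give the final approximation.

Equation: ln(x) + x = 2
Fixed-point form: x = 2 - ln(x)
x₀ = 1.59

x_1 = g(1.590000) = 1.536266
x_2 = g(1.536266) = 1.570645
x_3 = g(1.570645) = 1.548514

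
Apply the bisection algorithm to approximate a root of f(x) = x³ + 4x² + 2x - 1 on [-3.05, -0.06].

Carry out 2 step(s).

f(x) = x³ + 4x² + 2x - 1
Initial interval: [-3.05, -0.06]

Iteration 1:
  c_1 = (-3.050000 + (-0.060000))/2 = -1.555000
  f(c_1) = f(-1.555000) = 1.802071
  f(a) × f(c) ≥ 0, new interval: [-1.555000, -0.060000]
Iteration 2:
  c_2 = (-1.555000 + (-0.060000))/2 = -0.807500
  f(c_2) = f(-0.807500) = -0.533310
  f(a) × f(c) < 0, new interval: [-1.555000, -0.807500]

After 2 iteration(s), the approximation is c_2 = -0.807500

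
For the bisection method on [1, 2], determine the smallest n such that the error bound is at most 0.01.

We need (b-a)/2^n ≤ 0.01
(2 - 1)/2^n ≤ 0.01
1/2^n ≤ 0.01
2^n ≥ 100
n ≥ log₂(100) = 6.64
n ≥ 7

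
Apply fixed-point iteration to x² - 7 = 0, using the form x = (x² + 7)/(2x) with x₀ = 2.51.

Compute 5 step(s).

Equation: x² - 7 = 0
Fixed-point form: x = (x² + 7)/(2x)
x₀ = 2.51

x_1 = g(2.510000) = 2.649422
x_2 = g(2.649422) = 2.645754
x_3 = g(2.645754) = 2.645751
x_4 = g(2.645751) = 2.645751
x_5 = g(2.645751) = 2.645751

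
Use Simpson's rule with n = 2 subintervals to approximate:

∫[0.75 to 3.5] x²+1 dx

f(x) = x²+1
a = 0.75, b = 3.5, n = 2
h = (b - a)/n = 1.375000

Simpson's rule: (h/3)[f(x₀) + 4f(x₁) + 2f(x₂) + ... + f(xₙ)]

x_0 = 0.7500, f(x_0) = 1.562500, coefficient = 1
x_1 = 2.1250, f(x_1) = 5.515625, coefficient = 4
x_2 = 3.5000, f(x_2) = 13.250000, coefficient = 1

I ≈ (1.375000/3) × 36.875000 = 16.901042
Exact value: 16.901042
Error: 0.000000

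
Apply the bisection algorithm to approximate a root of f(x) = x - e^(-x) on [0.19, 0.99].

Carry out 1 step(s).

f(x) = x - e^(-x)
Initial interval: [0.19, 0.99]

Iteration 1:
  c_1 = (0.190000 + 0.990000)/2 = 0.590000
  f(c_1) = f(0.590000) = 0.035673
  f(a) × f(c) < 0, new interval: [0.190000, 0.590000]

After 1 iteration(s), the approximation is c_1 = 0.590000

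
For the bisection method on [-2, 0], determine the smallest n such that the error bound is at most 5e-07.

We need (b-a)/2^n ≤ 5e-07
(0 - (-2))/2^n ≤ 5e-07
2/2^n ≤ 5e-07
2^n ≥ 4000000
n ≥ log₂(4000000) = 21.93
n ≥ 22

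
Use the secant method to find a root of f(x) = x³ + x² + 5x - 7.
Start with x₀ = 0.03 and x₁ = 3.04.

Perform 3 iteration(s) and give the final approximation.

f(x) = x³ + x² + 5x - 7
x₀ = 0.03, x₁ = 3.04

Secant formula: x_{n+1} = x_n - f(x_n)(x_n - x_{n-1})/(f(x_n) - f(x_{n-1}))

Iteration 1:
  f(0.030000) = -6.849073
  f(3.040000) = 45.536064
  x_2 = 3.040000 - 45.536064×(3.040000 - 0.030000)/(45.536064 - (-6.849073))
       = 0.423541
Iteration 2:
  f(3.040000) = 45.536064
  f(0.423541) = -4.626929
  x_3 = 0.423541 - (-4.626929)×(0.423541 - 3.040000)/(-4.626929 - 45.536064)
       = 0.664878
Iteration 3:
  f(0.423541) = -4.626929
  f(0.664878) = -2.939631
  x_4 = 0.664878 - (-2.939631)×(0.664878 - 0.423541)/(-2.939631 - (-4.626929))
       = 1.085337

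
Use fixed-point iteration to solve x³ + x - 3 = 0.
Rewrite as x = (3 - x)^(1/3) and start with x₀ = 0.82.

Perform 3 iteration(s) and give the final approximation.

Equation: x³ + x - 3 = 0
Fixed-point form: x = (3 - x)^(1/3)
x₀ = 0.82

x_1 = g(0.820000) = 1.296638
x_2 = g(1.296638) = 1.194269
x_3 = g(1.194269) = 1.217730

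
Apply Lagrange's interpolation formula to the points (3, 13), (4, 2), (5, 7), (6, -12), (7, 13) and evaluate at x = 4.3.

Lagrange interpolation formula:
P(x) = Σ yᵢ × Lᵢ(x)
where Lᵢ(x) = Π_{j≠i} (x - xⱼ)/(xᵢ - xⱼ)

L_0(4.3) = (4.3 - 4)/(3 - 4) × (4.3 - 5)/(3 - 5) × (4.3 - 6)/(3 - 6) × (4.3 - 7)/(3 - 7) = -0.040162
L_1(4.3) = (4.3 - 3)/(4 - 3) × (4.3 - 5)/(4 - 5) × (4.3 - 6)/(4 - 6) × (4.3 - 7)/(4 - 7) = 0.696150
L_2(4.3) = (4.3 - 3)/(5 - 3) × (4.3 - 4)/(5 - 4) × (4.3 - 6)/(5 - 6) × (4.3 - 7)/(5 - 7) = 0.447525
L_3(4.3) = (4.3 - 3)/(6 - 3) × (4.3 - 4)/(6 - 4) × (4.3 - 5)/(6 - 5) × (4.3 - 7)/(6 - 7) = -0.122850
L_4(4.3) = (4.3 - 3)/(7 - 3) × (4.3 - 4)/(7 - 4) × (4.3 - 5)/(7 - 5) × (4.3 - 6)/(7 - 6) = 0.019337

P(4.3) = 13×L_0(4.3) + 2×L_1(4.3) + 7×L_2(4.3) + (-12)×L_3(4.3) + 13×L_4(4.3)
P(4.3) = 5.728450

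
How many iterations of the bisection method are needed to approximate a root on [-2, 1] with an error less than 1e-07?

We need (b-a)/2^n ≤ 1e-07
(1 - (-2))/2^n ≤ 1e-07
3/2^n ≤ 1e-07
2^n ≥ 30000000
n ≥ log₂(30000000) = 24.84
n ≥ 25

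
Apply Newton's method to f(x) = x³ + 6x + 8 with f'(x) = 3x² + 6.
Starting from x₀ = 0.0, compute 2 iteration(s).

f(x) = x³ + 6x + 8
f'(x) = 3x² + 6
x₀ = 0.0

Newton-Raphson formula: x_{n+1} = x_n - f(x_n)/f'(x_n)

Iteration 1:
  f(0.000000) = 8.000000
  f'(0.000000) = 6.000000
  x_1 = 0.000000 - 8.000000/6.000000 = -1.333333
Iteration 2:
  f(-1.333333) = -2.370370
  f'(-1.333333) = 11.333333
  x_2 = -1.333333 - (-2.370370)/11.333333 = -1.124183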